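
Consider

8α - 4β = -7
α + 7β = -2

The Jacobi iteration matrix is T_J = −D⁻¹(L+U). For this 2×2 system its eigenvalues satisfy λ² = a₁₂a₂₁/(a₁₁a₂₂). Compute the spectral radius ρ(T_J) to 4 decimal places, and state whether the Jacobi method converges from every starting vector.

0.2673

a₁₂a₂₁/(a₁₁a₂₂) = (-4)·(1) / ((8)·(7)) = -0.071429
ρ = √|-0.071429| = √0.071429 = 0.2673
ρ < 1, so Jacobi converges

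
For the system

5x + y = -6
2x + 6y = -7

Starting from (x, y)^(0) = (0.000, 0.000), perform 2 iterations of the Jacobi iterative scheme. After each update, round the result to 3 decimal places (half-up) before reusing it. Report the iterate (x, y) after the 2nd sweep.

Iteration 1:
  x = (-6 - (1)·0.000) / (5) = -1.200
  y = (-7 - (2)·0.000) / (6) = -1.167
Iteration 2:
  x = (-6 - (1)·-1.167) / (5) = -0.967
  y = (-7 - (2)·-1.200) / (6) = -0.767

(-0.967, -0.767)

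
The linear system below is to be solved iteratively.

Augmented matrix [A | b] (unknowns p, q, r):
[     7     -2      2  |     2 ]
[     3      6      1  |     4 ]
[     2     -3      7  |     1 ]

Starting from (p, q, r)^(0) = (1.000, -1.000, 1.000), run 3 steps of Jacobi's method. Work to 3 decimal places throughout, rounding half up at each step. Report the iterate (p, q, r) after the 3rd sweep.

(0.480, 0.405, 0.402)

Iteration 1:
  p = (2 - (-2)·-1.000 - (2)·1.000) / (7) = -0.286
  q = (4 - (3)·1.000 - (1)·1.000) / (6) = 0.000
  r = (1 - (2)·1.000 - (-3)·-1.000) / (7) = -0.571
Iteration 2:
  p = (2 - (-2)·0.000 - (2)·-0.571) / (7) = 0.449
  q = (4 - (3)·-0.286 - (1)·-0.571) / (6) = 0.905
  r = (1 - (2)·-0.286 - (-3)·0.000) / (7) = 0.225
Iteration 3:
  p = (2 - (-2)·0.905 - (2)·0.225) / (7) = 0.480
  q = (4 - (3)·0.449 - (1)·0.225) / (6) = 0.405
  r = (1 - (2)·0.449 - (-3)·0.905) / (7) = 0.402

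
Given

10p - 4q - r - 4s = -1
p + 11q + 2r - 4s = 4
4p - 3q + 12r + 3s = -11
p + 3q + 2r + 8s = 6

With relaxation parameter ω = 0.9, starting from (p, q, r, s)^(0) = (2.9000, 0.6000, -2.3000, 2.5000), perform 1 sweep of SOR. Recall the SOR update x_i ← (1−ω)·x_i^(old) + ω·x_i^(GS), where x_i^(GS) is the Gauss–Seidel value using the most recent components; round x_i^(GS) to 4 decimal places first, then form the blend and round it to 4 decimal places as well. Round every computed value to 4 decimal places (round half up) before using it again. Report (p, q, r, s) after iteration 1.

(1.1090, 1.4911, -1.6147, 0.6603)

Iteration 1:
  p: GS value = (-1 - (-4)·0.6000 - (-1)·-2.3000 - (-4)·2.5000) / (10) = 0.9100;  p ← (1−ω)·2.9000 + ω·0.9100 = 1.1090
  q: GS value = (4 - (1)·1.1090 - (2)·-2.3000 - (-4)·2.5000) / (11) = 1.5901;  q ← (1−ω)·0.6000 + ω·1.5901 = 1.4911
  r: GS value = (-11 - (4)·1.1090 - (-3)·1.4911 - (3)·2.5000) / (12) = -1.5386;  r ← (1−ω)·-2.3000 + ω·-1.5386 = -1.6147
  s: GS value = (6 - (1)·1.1090 - (3)·1.4911 - (2)·-1.6147) / (8) = 0.4559;  s ← (1−ω)·2.5000 + ω·0.4559 = 0.6603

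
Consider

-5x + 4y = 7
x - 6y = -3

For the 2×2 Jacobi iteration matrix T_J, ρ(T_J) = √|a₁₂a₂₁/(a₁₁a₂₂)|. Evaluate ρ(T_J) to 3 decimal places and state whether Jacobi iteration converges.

a₁₂a₂₁/(a₁₁a₂₂) = (4)·(1) / ((-5)·(-6)) = 0.133333
ρ = √|0.133333| = √0.133333 = 0.365
ρ < 1, so Jacobi converges

0.365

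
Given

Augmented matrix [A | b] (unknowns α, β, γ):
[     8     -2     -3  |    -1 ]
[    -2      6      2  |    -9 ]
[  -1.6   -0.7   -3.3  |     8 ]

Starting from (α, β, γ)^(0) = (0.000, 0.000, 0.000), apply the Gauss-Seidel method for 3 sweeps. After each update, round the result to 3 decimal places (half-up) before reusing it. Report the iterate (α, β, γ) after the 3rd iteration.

Iteration 1:
  α = (-1 - (-2)·0.000 - (-3)·0.000) / (8) = -0.125
  β = (-9 - (-2)·-0.125 - (2)·0.000) / (6) = -1.542
  γ = (8 - (-1.6)·-0.125 - (-0.7)·-1.542) / (-3.3) = -2.037
Iteration 2:
  α = (-1 - (-2)·-1.542 - (-3)·-2.037) / (8) = -1.274
  β = (-9 - (-2)·-1.274 - (2)·-2.037) / (6) = -1.246
  γ = (8 - (-1.6)·-1.274 - (-0.7)·-1.246) / (-3.3) = -1.542
Iteration 3:
  α = (-1 - (-2)·-1.246 - (-3)·-1.542) / (8) = -1.015
  β = (-9 - (-2)·-1.015 - (2)·-1.542) / (6) = -1.324
  γ = (8 - (-1.6)·-1.015 - (-0.7)·-1.324) / (-3.3) = -1.651

(-1.015, -1.324, -1.651)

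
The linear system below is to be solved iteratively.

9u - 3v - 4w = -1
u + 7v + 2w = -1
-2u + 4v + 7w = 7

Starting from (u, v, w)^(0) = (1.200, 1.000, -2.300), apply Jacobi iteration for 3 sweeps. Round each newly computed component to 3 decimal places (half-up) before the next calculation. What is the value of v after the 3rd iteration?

-0.357

Iteration 1:
  u = (-1 - (-3)·1.000 - (-4)·-2.300) / (9) = -0.800
  v = (-1 - (1)·1.200 - (2)·-2.300) / (7) = 0.343
  w = (7 - (-2)·1.200 - (4)·1.000) / (7) = 0.771
Iteration 2:
  u = (-1 - (-3)·0.343 - (-4)·0.771) / (9) = 0.346
  v = (-1 - (1)·-0.800 - (2)·0.771) / (7) = -0.249
  w = (7 - (-2)·-0.800 - (4)·0.343) / (7) = 0.575
Iteration 3:
  u = (-1 - (-3)·-0.249 - (-4)·0.575) / (9) = 0.061
  v = (-1 - (1)·0.346 - (2)·0.575) / (7) = -0.357
  w = (7 - (-2)·0.346 - (4)·-0.249) / (7) = 1.241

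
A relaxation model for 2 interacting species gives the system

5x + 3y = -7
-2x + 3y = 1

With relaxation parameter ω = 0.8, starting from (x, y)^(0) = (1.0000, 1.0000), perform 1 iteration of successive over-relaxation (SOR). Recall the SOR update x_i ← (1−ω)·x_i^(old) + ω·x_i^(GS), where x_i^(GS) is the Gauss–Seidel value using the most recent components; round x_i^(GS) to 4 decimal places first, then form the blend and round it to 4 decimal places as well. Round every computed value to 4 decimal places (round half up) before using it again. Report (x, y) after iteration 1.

Iteration 1:
  x: GS value = (-7 - (3)·1.0000) / (5) = -2.0000;  x ← (1−ω)·1.0000 + ω·-2.0000 = -1.4000
  y: GS value = (1 - (-2)·-1.4000) / (3) = -0.6000;  y ← (1−ω)·1.0000 + ω·-0.6000 = -0.2800

(-1.4000, -0.2800)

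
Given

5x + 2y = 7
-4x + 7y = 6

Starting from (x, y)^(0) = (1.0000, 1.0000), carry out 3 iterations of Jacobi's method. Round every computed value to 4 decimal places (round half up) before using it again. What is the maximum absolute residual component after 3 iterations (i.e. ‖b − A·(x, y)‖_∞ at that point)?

Iteration 1:
  x = (7 - (2)·1.0000) / (5) = 1.0000
  y = (6 - (-4)·1.0000) / (7) = 1.4286
Iteration 2:
  x = (7 - (2)·1.4286) / (5) = 0.8286
  y = (6 - (-4)·1.0000) / (7) = 1.4286
Iteration 3:
  x = (7 - (2)·1.4286) / (5) = 0.8286
  y = (6 - (-4)·0.8286) / (7) = 1.3306
Residual b − A·x = (0.1958, 0.0002); ∞-norm = 0.1958

0.1958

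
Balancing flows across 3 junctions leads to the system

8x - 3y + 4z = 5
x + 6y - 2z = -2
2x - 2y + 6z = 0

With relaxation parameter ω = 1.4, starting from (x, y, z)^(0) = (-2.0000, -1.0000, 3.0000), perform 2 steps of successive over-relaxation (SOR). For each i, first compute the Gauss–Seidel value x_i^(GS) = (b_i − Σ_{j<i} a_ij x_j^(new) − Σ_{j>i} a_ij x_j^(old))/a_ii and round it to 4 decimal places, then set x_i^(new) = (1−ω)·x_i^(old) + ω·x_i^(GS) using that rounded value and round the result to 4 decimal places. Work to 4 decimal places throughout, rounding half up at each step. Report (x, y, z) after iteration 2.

(2.0930, -1.5915, -1.7071)

Iteration 1:
  x: GS value = (5 - (-3)·-1.0000 - (4)·3.0000) / (8) = -1.2500;  x ← (1−ω)·-2.0000 + ω·-1.2500 = -0.9500
  y: GS value = (-2 - (1)·-0.9500 - (-2)·3.0000) / (6) = 0.8250;  y ← (1−ω)·-1.0000 + ω·0.8250 = 1.5550
  z: GS value = (0 - (2)·-0.9500 - (-2)·1.5550) / (6) = 0.8350;  z ← (1−ω)·3.0000 + ω·0.8350 = -0.0310
Iteration 2:
  x: GS value = (5 - (-3)·1.5550 - (4)·-0.0310) / (8) = 1.2236;  x ← (1−ω)·-0.9500 + ω·1.2236 = 2.0930
  y: GS value = (-2 - (1)·2.0930 - (-2)·-0.0310) / (6) = -0.6925;  y ← (1−ω)·1.5550 + ω·-0.6925 = -1.5915
  z: GS value = (0 - (2)·2.0930 - (-2)·-1.5915) / (6) = -1.2282;  z ← (1−ω)·-0.0310 + ω·-1.2282 = -1.7071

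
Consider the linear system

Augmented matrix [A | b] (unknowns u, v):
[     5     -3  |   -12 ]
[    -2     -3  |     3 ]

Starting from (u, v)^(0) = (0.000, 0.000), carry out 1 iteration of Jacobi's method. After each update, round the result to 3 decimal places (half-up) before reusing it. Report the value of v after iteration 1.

Iteration 1:
  u = (-12 - (-3)·0.000) / (5) = -2.400
  v = (3 - (-2)·0.000) / (-3) = -1.000

-1.000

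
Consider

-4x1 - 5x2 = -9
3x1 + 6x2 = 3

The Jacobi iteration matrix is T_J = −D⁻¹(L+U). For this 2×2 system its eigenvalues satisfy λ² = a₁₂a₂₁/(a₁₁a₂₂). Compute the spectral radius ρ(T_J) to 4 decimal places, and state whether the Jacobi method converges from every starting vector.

0.7906

a₁₂a₂₁/(a₁₁a₂₂) = (-5)·(3) / ((-4)·(6)) = 0.625000
ρ = √|0.625000| = √0.625000 = 0.7906
ρ < 1, so Jacobi converges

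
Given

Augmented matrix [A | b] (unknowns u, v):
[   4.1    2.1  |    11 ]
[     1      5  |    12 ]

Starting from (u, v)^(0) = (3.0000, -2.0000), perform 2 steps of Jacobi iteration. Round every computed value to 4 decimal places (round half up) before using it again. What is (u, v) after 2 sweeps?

Iteration 1:
  u = (11 - (2.1)·-2.0000) / (4.1) = 3.7073
  v = (12 - (1)·3.0000) / (5) = 1.8000
Iteration 2:
  u = (11 - (2.1)·1.8000) / (4.1) = 1.7610
  v = (12 - (1)·3.7073) / (5) = 1.6585

(1.7610, 1.6585)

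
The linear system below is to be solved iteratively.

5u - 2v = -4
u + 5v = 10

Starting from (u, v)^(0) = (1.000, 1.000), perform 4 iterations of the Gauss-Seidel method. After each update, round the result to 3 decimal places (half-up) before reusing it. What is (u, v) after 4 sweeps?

Iteration 1:
  u = (-4 - (-2)·1.000) / (5) = -0.400
  v = (10 - (1)·-0.400) / (5) = 2.080
Iteration 2:
  u = (-4 - (-2)·2.080) / (5) = 0.032
  v = (10 - (1)·0.032) / (5) = 1.994
Iteration 3:
  u = (-4 - (-2)·1.994) / (5) = -0.002
  v = (10 - (1)·-0.002) / (5) = 2.000
Iteration 4:
  u = (-4 - (-2)·2.000) / (5) = 0.000
  v = (10 - (1)·0.000) / (5) = 2.000

(0.000, 2.000)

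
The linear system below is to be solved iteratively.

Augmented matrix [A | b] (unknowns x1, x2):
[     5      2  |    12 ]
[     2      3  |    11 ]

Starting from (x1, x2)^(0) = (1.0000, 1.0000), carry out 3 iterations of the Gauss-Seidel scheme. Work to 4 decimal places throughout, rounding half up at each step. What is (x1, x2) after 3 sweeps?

Iteration 1:
  x1 = (12 - (2)·1.0000) / (5) = 2.0000
  x2 = (11 - (2)·2.0000) / (3) = 2.3333
Iteration 2:
  x1 = (12 - (2)·2.3333) / (5) = 1.4667
  x2 = (11 - (2)·1.4667) / (3) = 2.6889
Iteration 3:
  x1 = (12 - (2)·2.6889) / (5) = 1.3244
  x2 = (11 - (2)·1.3244) / (3) = 2.7837

(1.3244, 2.7837)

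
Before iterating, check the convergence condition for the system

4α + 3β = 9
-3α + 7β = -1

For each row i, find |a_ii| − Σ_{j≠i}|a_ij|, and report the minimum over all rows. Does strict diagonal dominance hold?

1

row 1: |4| − (3) = 1
row 2: |7| − (3) = 4
minimum over rows = 1 → strictly diagonally dominant (convergence guaranteed)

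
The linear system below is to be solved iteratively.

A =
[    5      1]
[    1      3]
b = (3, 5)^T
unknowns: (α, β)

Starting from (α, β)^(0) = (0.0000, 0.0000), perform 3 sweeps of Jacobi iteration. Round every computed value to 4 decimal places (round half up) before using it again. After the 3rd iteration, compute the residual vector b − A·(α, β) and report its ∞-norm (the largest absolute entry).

Iteration 1:
  α = (3 - (1)·0.0000) / (5) = 0.6000
  β = (5 - (1)·0.0000) / (3) = 1.6667
Iteration 2:
  α = (3 - (1)·1.6667) / (5) = 0.2667
  β = (5 - (1)·0.6000) / (3) = 1.4667
Iteration 3:
  α = (3 - (1)·1.4667) / (5) = 0.3067
  β = (5 - (1)·0.2667) / (3) = 1.5778
Residual b − A·x = (-0.1113, -0.0401); ∞-norm = 0.1113

0.1113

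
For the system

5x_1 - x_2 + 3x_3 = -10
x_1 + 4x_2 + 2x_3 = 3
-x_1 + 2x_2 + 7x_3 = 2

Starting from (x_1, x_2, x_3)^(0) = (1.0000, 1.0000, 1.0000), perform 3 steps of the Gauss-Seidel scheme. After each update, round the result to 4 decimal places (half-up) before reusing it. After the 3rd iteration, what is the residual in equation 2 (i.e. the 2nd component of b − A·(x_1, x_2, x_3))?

Iteration 1:
  x_1 = (-10 - (-1)·1.0000 - (3)·1.0000) / (5) = -2.4000
  x_2 = (3 - (1)·-2.4000 - (2)·1.0000) / (4) = 0.8500
  x_3 = (2 - (-1)·-2.4000 - (2)·0.8500) / (7) = -0.3000
Iteration 2:
  x_1 = (-10 - (-1)·0.8500 - (3)·-0.3000) / (5) = -1.6500
  x_2 = (3 - (1)·-1.6500 - (2)·-0.3000) / (4) = 1.3125
  x_3 = (2 - (-1)·-1.6500 - (2)·1.3125) / (7) = -0.3250
Iteration 3:
  x_1 = (-10 - (-1)·1.3125 - (3)·-0.3250) / (5) = -1.5425
  x_2 = (3 - (1)·-1.5425 - (2)·-0.3250) / (4) = 1.2981
  x_3 = (2 - (-1)·-1.5425 - (2)·1.2981) / (7) = -0.3055
Residual b − A·x = (-0.0729, -0.0389, -0.0002)

-0.0389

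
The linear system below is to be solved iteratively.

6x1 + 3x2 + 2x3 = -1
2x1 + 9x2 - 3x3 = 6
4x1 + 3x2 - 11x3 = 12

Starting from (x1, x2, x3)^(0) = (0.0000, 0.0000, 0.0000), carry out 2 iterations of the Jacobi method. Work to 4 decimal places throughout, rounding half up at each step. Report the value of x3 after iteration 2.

-0.9697

Iteration 1:
  x1 = (-1 - (3)·0.0000 - (2)·0.0000) / (6) = -0.1667
  x2 = (6 - (2)·0.0000 - (-3)·0.0000) / (9) = 0.6667
  x3 = (12 - (4)·0.0000 - (3)·0.0000) / (-11) = -1.0909
Iteration 2:
  x1 = (-1 - (3)·0.6667 - (2)·-1.0909) / (6) = -0.1364
  x2 = (6 - (2)·-0.1667 - (-3)·-1.0909) / (9) = 0.3401
  x3 = (12 - (4)·-0.1667 - (3)·0.6667) / (-11) = -0.9697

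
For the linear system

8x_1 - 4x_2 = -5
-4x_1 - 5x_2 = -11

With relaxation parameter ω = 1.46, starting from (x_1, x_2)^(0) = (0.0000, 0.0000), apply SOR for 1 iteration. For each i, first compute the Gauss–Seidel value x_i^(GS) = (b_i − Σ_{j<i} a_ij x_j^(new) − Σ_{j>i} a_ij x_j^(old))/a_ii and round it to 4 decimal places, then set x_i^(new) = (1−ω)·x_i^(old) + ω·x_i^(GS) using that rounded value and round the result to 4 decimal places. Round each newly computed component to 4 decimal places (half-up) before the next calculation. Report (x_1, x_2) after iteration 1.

(-0.9125, 4.2778)

Iteration 1:
  x_1: GS value = (-5 - (-4)·0.0000) / (8) = -0.6250;  x_1 ← (1−ω)·0.0000 + ω·-0.6250 = -0.9125
  x_2: GS value = (-11 - (-4)·-0.9125) / (-5) = 2.9300;  x_2 ← (1−ω)·0.0000 + ω·2.9300 = 4.2778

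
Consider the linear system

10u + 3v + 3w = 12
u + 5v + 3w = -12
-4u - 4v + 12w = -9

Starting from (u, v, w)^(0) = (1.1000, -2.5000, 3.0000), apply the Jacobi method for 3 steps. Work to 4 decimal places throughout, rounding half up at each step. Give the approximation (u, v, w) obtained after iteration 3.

(2.3260, -1.8542, -0.4130)

Iteration 1:
  u = (12 - (3)·-2.5000 - (3)·3.0000) / (10) = 1.0500
  v = (-12 - (1)·1.1000 - (3)·3.0000) / (5) = -4.4200
  w = (-9 - (-4)·1.1000 - (-4)·-2.5000) / (12) = -1.2167
Iteration 2:
  u = (12 - (3)·-4.4200 - (3)·-1.2167) / (10) = 2.8910
  v = (-12 - (1)·1.0500 - (3)·-1.2167) / (5) = -1.8800
  w = (-9 - (-4)·1.0500 - (-4)·-4.4200) / (12) = -1.8733
Iteration 3:
  u = (12 - (3)·-1.8800 - (3)·-1.8733) / (10) = 2.3260
  v = (-12 - (1)·2.8910 - (3)·-1.8733) / (5) = -1.8542
  w = (-9 - (-4)·2.8910 - (-4)·-1.8800) / (12) = -0.4130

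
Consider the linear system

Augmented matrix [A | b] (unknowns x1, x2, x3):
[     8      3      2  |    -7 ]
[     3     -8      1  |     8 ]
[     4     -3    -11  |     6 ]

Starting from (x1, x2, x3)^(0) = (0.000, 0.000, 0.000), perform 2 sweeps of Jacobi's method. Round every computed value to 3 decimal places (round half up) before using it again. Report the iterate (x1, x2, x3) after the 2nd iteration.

Iteration 1:
  x1 = (-7 - (3)·0.000 - (2)·0.000) / (8) = -0.875
  x2 = (8 - (3)·0.000 - (1)·0.000) / (-8) = -1.000
  x3 = (6 - (4)·0.000 - (-3)·0.000) / (-11) = -0.545
Iteration 2:
  x1 = (-7 - (3)·-1.000 - (2)·-0.545) / (8) = -0.364
  x2 = (8 - (3)·-0.875 - (1)·-0.545) / (-8) = -1.396
  x3 = (6 - (4)·-0.875 - (-3)·-1.000) / (-11) = -0.591

(-0.364, -1.396, -0.591)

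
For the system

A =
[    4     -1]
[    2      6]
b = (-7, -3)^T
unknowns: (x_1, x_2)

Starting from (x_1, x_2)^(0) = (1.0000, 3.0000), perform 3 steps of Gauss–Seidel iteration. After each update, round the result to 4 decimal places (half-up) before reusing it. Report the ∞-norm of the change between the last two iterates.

Iteration 1:
  x_1 = (-7 - (-1)·3.0000) / (4) = -1.0000
  x_2 = (-3 - (2)·-1.0000) / (6) = -0.1667
Iteration 2:
  x_1 = (-7 - (-1)·-0.1667) / (4) = -1.7917
  x_2 = (-3 - (2)·-1.7917) / (6) = 0.0972
Iteration 3:
  x_1 = (-7 - (-1)·0.0972) / (4) = -1.7257
  x_2 = (-3 - (2)·-1.7257) / (6) = 0.0752
Change: (0.0660, -0.0220) → max |·| = 0.0660

0.0660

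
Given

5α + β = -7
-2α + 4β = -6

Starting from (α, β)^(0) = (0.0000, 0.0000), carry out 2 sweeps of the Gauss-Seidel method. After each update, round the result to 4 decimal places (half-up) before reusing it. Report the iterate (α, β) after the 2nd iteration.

(-0.9600, -1.9800)

Iteration 1:
  α = (-7 - (1)·0.0000) / (5) = -1.4000
  β = (-6 - (-2)·-1.4000) / (4) = -2.2000
Iteration 2:
  α = (-7 - (1)·-2.2000) / (5) = -0.9600
  β = (-6 - (-2)·-0.9600) / (4) = -1.9800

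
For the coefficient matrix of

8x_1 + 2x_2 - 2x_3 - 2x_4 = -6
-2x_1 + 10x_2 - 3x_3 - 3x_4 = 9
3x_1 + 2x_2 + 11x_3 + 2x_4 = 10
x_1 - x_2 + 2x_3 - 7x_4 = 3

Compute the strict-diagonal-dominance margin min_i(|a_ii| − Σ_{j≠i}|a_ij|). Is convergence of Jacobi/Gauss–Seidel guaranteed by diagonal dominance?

2

row 1: |8| − (2+2+2) = 2
row 2: |10| − (2+3+3) = 2
row 3: |11| − (3+2+2) = 4
row 4: |-7| − (1+1+2) = 3
minimum over rows = 2 → strictly diagonally dominant (convergence guaranteed)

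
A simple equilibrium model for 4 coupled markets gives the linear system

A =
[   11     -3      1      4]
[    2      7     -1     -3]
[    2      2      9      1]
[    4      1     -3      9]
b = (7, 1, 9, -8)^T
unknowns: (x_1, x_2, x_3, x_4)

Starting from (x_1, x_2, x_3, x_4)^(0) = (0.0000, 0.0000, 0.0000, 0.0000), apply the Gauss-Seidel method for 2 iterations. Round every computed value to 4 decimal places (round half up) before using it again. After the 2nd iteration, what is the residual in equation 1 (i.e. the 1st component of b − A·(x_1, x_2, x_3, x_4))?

Iteration 1:
  x_1 = (7 - (-3)·0.0000 - (1)·0.0000 - (4)·0.0000) / (11) = 0.6364
  x_2 = (1 - (2)·0.6364 - (-1)·0.0000 - (-3)·0.0000) / (7) = -0.0390
  x_3 = (9 - (2)·0.6364 - (2)·-0.0390 - (1)·0.0000) / (9) = 0.8672
  x_4 = (-8 - (4)·0.6364 - (1)·-0.0390 - (-3)·0.8672) / (9) = -0.8783
Iteration 2:
  x_1 = (7 - (-3)·-0.0390 - (1)·0.8672 - (4)·-0.8783) / (11) = 0.8663
  x_2 = (1 - (2)·0.8663 - (-1)·0.8672 - (-3)·-0.8783) / (7) = -0.3572
  x_3 = (9 - (2)·0.8663 - (2)·-0.3572 - (1)·-0.8783) / (9) = 0.9845
  x_4 = (-8 - (4)·0.8663 - (1)·-0.3572 - (-3)·0.9845) / (9) = -0.9061
Residual b − A·x = (-0.9610, 0.0340, 0.0274, 0.0004)

-0.9610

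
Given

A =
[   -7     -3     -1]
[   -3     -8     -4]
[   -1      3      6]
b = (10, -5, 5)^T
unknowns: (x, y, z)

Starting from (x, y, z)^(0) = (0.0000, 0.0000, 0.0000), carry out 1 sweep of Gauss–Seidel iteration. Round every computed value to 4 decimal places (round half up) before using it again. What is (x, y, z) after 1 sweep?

Iteration 1:
  x = (10 - (-3)·0.0000 - (-1)·0.0000) / (-7) = -1.4286
  y = (-5 - (-3)·-1.4286 - (-4)·0.0000) / (-8) = 1.1607
  z = (5 - (-1)·-1.4286 - (3)·1.1607) / (6) = 0.0149

(-1.4286, 1.1607, 0.0149)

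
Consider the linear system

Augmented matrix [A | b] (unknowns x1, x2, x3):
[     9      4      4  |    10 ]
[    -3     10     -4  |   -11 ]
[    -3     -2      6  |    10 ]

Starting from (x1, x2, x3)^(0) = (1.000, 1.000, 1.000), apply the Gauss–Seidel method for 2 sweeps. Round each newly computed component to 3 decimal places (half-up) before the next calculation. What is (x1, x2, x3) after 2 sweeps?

Iteration 1:
  x1 = (10 - (4)·1.000 - (4)·1.000) / (9) = 0.222
  x2 = (-11 - (-3)·0.222 - (-4)·1.000) / (10) = -0.633
  x3 = (10 - (-3)·0.222 - (-2)·-0.633) / (6) = 1.567
Iteration 2:
  x1 = (10 - (4)·-0.633 - (4)·1.567) / (9) = 0.696
  x2 = (-11 - (-3)·0.696 - (-4)·1.567) / (10) = -0.264
  x3 = (10 - (-3)·0.696 - (-2)·-0.264) / (6) = 1.927

(0.696, -0.264, 1.927)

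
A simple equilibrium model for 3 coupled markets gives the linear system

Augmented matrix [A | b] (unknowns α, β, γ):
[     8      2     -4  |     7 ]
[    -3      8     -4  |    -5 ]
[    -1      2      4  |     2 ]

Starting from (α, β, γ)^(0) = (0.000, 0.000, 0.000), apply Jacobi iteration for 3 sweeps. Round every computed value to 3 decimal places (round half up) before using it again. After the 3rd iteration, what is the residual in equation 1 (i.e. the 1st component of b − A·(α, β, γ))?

Iteration 1:
  α = (7 - (2)·0.000 - (-4)·0.000) / (8) = 0.875
  β = (-5 - (-3)·0.000 - (-4)·0.000) / (8) = -0.625
  γ = (2 - (-1)·0.000 - (2)·0.000) / (4) = 0.500
Iteration 2:
  α = (7 - (2)·-0.625 - (-4)·0.500) / (8) = 1.281
  β = (-5 - (-3)·0.875 - (-4)·0.500) / (8) = -0.047
  γ = (2 - (-1)·0.875 - (2)·-0.625) / (4) = 1.031
Iteration 3:
  α = (7 - (2)·-0.047 - (-4)·1.031) / (8) = 1.402
  β = (-5 - (-3)·1.281 - (-4)·1.031) / (8) = 0.371
  γ = (2 - (-1)·1.281 - (2)·-0.047) / (4) = 0.844
Residual b − A·x = (-1.582, -0.386, -0.716)

-1.582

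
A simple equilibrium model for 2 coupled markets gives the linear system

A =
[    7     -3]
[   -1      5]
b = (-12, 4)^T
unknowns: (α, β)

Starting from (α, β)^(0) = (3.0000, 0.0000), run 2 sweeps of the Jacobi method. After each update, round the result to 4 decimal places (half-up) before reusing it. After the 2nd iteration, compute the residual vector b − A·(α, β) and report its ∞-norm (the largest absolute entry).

2.8286

Iteration 1:
  α = (-12 - (-3)·0.0000) / (7) = -1.7143
  β = (4 - (-1)·3.0000) / (5) = 1.4000
Iteration 2:
  α = (-12 - (-3)·1.4000) / (7) = -1.1143
  β = (4 - (-1)·-1.7143) / (5) = 0.4571
Residual b − A·x = (-2.8286, 0.6002); ∞-norm = 2.8286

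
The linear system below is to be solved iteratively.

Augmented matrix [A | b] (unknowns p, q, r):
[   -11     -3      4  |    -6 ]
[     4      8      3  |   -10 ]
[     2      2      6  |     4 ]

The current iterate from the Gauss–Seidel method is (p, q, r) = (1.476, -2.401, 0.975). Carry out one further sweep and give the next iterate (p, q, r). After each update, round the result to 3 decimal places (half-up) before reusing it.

(1.555, -2.393, 0.946)

One sweep:
  p = (-6 - (-3)·-2.401 - (4)·0.975) / (-11) = 1.555
  q = (-10 - (4)·1.555 - (3)·0.975) / (8) = -2.393
  r = (4 - (2)·1.555 - (2)·-2.393) / (6) = 0.946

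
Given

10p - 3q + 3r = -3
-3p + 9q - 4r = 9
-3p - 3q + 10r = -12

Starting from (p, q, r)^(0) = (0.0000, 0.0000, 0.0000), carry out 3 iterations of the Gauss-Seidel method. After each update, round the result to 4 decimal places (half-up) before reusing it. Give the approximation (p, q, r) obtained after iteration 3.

Iteration 1:
  p = (-3 - (-3)·0.0000 - (3)·0.0000) / (10) = -0.3000
  q = (9 - (-3)·-0.3000 - (-4)·0.0000) / (9) = 0.9000
  r = (-12 - (-3)·-0.3000 - (-3)·0.9000) / (10) = -1.0200
Iteration 2:
  p = (-3 - (-3)·0.9000 - (3)·-1.0200) / (10) = 0.2760
  q = (9 - (-3)·0.2760 - (-4)·-1.0200) / (9) = 0.6387
  r = (-12 - (-3)·0.2760 - (-3)·0.6387) / (10) = -0.9256
Iteration 3:
  p = (-3 - (-3)·0.6387 - (3)·-0.9256) / (10) = 0.1693
  q = (9 - (-3)·0.1693 - (-4)·-0.9256) / (9) = 0.6451
  r = (-12 - (-3)·0.1693 - (-3)·0.6451) / (10) = -0.9557

(0.1693, 0.6451, -0.9557)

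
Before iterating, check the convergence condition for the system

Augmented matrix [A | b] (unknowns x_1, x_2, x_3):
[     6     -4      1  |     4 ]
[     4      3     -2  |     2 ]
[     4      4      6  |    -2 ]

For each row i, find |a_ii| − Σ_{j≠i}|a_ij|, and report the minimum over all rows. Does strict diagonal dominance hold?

row 1: |6| − (4+1) = 1
row 2: |3| − (4+2) = -3
row 3: |6| − (4+4) = -2
minimum over rows = -3 → not strictly diagonally dominant

-3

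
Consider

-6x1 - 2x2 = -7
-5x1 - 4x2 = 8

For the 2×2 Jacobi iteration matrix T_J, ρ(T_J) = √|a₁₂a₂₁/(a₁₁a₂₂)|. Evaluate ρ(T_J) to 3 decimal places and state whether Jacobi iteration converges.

a₁₂a₂₁/(a₁₁a₂₂) = (-2)·(-5) / ((-6)·(-4)) = 0.416667
ρ = √|0.416667| = √0.416667 = 0.645
ρ < 1, so Jacobi converges

0.645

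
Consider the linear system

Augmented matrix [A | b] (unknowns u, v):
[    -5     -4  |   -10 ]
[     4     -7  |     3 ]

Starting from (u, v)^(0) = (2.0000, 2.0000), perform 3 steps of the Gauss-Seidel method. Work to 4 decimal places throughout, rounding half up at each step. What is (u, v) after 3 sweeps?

(1.3554, 0.3459)

Iteration 1:
  u = (-10 - (-4)·2.0000) / (-5) = 0.4000
  v = (3 - (4)·0.4000) / (-7) = -0.2000
Iteration 2:
  u = (-10 - (-4)·-0.2000) / (-5) = 2.1600
  v = (3 - (4)·2.1600) / (-7) = 0.8057
Iteration 3:
  u = (-10 - (-4)·0.8057) / (-5) = 1.3554
  v = (3 - (4)·1.3554) / (-7) = 0.3459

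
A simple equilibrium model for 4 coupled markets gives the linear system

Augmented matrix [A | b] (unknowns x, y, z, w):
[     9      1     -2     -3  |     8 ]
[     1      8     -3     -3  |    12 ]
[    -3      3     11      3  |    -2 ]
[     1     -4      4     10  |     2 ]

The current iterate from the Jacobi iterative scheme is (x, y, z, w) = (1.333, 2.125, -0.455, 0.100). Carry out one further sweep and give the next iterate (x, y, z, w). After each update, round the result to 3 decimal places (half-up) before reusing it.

One sweep:
  x = (8 - (1)·2.125 - (-2)·-0.455 - (-3)·0.100) / (9) = 0.585
  y = (12 - (1)·1.333 - (-3)·-0.455 - (-3)·0.100) / (8) = 1.200
  z = (-2 - (-3)·1.333 - (3)·2.125 - (3)·0.100) / (11) = -0.425
  w = (2 - (1)·1.333 - (-4)·2.125 - (4)·-0.455) / (10) = 1.099

(0.585, 1.200, -0.425, 1.099)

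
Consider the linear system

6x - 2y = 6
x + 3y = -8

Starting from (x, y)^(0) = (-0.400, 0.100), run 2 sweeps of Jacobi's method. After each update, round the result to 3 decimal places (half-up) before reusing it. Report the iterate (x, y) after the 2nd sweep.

Iteration 1:
  x = (6 - (-2)·0.100) / (6) = 1.033
  y = (-8 - (1)·-0.400) / (3) = -2.533
Iteration 2:
  x = (6 - (-2)·-2.533) / (6) = 0.156
  y = (-8 - (1)·1.033) / (3) = -3.011

(0.156, -3.011)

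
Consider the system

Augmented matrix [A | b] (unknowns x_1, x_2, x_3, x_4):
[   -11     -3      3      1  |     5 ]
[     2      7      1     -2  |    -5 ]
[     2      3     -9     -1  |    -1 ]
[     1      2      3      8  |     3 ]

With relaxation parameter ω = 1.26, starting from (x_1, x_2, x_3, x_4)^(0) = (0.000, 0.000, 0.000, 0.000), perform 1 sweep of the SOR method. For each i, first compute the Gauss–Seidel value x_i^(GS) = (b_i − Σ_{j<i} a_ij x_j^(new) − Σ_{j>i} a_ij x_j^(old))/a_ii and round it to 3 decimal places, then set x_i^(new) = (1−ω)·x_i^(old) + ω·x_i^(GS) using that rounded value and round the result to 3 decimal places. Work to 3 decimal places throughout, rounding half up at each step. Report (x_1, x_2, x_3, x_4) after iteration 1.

(-0.573, -0.694, -0.312, 0.929)

Iteration 1:
  x_1: GS value = (5 - (-3)·0.000 - (3)·0.000 - (1)·0.000) / (-11) = -0.455;  x_1 ← (1−ω)·0.000 + ω·-0.455 = -0.573
  x_2: GS value = (-5 - (2)·-0.573 - (1)·0.000 - (-2)·0.000) / (7) = -0.551;  x_2 ← (1−ω)·0.000 + ω·-0.551 = -0.694
  x_3: GS value = (-1 - (2)·-0.573 - (3)·-0.694 - (-1)·0.000) / (-9) = -0.248;  x_3 ← (1−ω)·0.000 + ω·-0.248 = -0.312
  x_4: GS value = (3 - (1)·-0.573 - (2)·-0.694 - (3)·-0.312) / (8) = 0.737;  x_4 ← (1−ω)·0.000 + ω·0.737 = 0.929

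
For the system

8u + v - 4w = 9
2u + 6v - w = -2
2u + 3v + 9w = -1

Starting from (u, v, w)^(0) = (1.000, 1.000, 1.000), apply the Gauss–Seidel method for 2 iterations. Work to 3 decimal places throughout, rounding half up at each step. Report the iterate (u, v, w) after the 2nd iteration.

(1.097, -0.736, -0.110)

Iteration 1:
  u = (9 - (1)·1.000 - (-4)·1.000) / (8) = 1.500
  v = (-2 - (2)·1.500 - (-1)·1.000) / (6) = -0.667
  w = (-1 - (2)·1.500 - (3)·-0.667) / (9) = -0.222
Iteration 2:
  u = (9 - (1)·-0.667 - (-4)·-0.222) / (8) = 1.097
  v = (-2 - (2)·1.097 - (-1)·-0.222) / (6) = -0.736
  w = (-1 - (2)·1.097 - (3)·-0.736) / (9) = -0.110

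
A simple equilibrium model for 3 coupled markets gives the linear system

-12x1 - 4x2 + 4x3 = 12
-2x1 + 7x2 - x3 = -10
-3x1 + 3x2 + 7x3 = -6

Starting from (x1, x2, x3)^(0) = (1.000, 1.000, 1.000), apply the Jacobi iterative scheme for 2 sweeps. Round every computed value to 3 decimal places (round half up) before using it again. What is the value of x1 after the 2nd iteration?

Iteration 1:
  x1 = (12 - (-4)·1.000 - (4)·1.000) / (-12) = -1.000
  x2 = (-10 - (-2)·1.000 - (-1)·1.000) / (7) = -1.000
  x3 = (-6 - (-3)·1.000 - (3)·1.000) / (7) = -0.857
Iteration 2:
  x1 = (12 - (-4)·-1.000 - (4)·-0.857) / (-12) = -0.952
  x2 = (-10 - (-2)·-1.000 - (-1)·-0.857) / (7) = -1.837
  x3 = (-6 - (-3)·-1.000 - (3)·-1.000) / (7) = -0.857

-0.952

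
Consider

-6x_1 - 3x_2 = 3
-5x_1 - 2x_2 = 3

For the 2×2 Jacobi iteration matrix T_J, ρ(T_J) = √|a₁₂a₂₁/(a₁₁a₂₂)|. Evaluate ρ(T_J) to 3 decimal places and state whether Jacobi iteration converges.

1.118

a₁₂a₂₁/(a₁₁a₂₂) = (-3)·(-5) / ((-6)·(-2)) = 1.250000
ρ = √|1.250000| = √1.250000 = 1.118
ρ > 1, so Jacobi diverges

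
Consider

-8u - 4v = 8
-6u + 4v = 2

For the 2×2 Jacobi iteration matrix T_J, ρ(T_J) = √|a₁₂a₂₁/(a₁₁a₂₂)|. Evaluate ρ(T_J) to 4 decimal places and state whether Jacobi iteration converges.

0.8660

a₁₂a₂₁/(a₁₁a₂₂) = (-4)·(-6) / ((-8)·(4)) = -0.750000
ρ = √|-0.750000| = √0.750000 = 0.8660
ρ < 1, so Jacobi converges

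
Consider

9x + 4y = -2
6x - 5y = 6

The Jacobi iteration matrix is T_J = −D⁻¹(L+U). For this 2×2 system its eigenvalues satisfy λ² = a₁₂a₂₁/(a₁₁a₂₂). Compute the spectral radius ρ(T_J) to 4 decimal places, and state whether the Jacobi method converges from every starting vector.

a₁₂a₂₁/(a₁₁a₂₂) = (4)·(6) / ((9)·(-5)) = -0.533333
ρ = √|-0.533333| = √0.533333 = 0.7303
ρ < 1, so Jacobi converges

0.7303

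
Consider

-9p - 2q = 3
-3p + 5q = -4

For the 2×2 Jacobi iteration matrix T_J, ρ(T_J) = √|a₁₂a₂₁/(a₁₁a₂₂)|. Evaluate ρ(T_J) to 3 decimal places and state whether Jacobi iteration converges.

0.365

a₁₂a₂₁/(a₁₁a₂₂) = (-2)·(-3) / ((-9)·(5)) = -0.133333
ρ = √|-0.133333| = √0.133333 = 0.365
ρ < 1, so Jacobi converges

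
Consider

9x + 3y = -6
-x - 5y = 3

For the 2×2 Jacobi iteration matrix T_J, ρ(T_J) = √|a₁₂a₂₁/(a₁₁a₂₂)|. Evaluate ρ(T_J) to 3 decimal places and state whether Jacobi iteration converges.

0.258

a₁₂a₂₁/(a₁₁a₂₂) = (3)·(-1) / ((9)·(-5)) = 0.066667
ρ = √|0.066667| = √0.066667 = 0.258
ρ < 1, so Jacobi converges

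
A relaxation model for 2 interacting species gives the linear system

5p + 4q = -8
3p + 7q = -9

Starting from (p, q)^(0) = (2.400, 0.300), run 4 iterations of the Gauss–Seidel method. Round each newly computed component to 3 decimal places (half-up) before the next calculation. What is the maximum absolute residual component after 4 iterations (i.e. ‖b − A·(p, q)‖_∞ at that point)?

Iteration 1:
  p = (-8 - (4)·0.300) / (5) = -1.840
  q = (-9 - (3)·-1.840) / (7) = -0.497
Iteration 2:
  p = (-8 - (4)·-0.497) / (5) = -1.202
  q = (-9 - (3)·-1.202) / (7) = -0.771
Iteration 3:
  p = (-8 - (4)·-0.771) / (5) = -0.983
  q = (-9 - (3)·-0.983) / (7) = -0.864
Iteration 4:
  p = (-8 - (4)·-0.864) / (5) = -0.909
  q = (-9 - (3)·-0.909) / (7) = -0.896
Residual b − A·x = (0.129, -0.001); ∞-norm = 0.129

0.129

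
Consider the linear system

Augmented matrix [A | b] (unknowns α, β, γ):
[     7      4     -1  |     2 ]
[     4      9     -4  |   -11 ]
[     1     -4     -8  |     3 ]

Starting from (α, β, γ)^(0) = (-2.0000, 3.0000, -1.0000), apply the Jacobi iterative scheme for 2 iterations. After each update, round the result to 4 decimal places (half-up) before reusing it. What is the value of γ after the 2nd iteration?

Iteration 1:
  α = (2 - (4)·3.0000 - (-1)·-1.0000) / (7) = -1.5714
  β = (-11 - (4)·-2.0000 - (-4)·-1.0000) / (9) = -0.7778
  γ = (3 - (1)·-2.0000 - (-4)·3.0000) / (-8) = -2.1250
Iteration 2:
  α = (2 - (4)·-0.7778 - (-1)·-2.1250) / (7) = 0.4266
  β = (-11 - (4)·-1.5714 - (-4)·-2.1250) / (9) = -1.4683
  γ = (3 - (1)·-1.5714 - (-4)·-0.7778) / (-8) = -0.1825

-0.1825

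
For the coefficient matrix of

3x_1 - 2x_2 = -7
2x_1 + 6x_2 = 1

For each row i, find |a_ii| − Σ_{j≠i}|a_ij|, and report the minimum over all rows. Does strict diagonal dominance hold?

row 1: |3| − (2) = 1
row 2: |6| − (2) = 4
minimum over rows = 1 → strictly diagonally dominant (convergence guaranteed)

1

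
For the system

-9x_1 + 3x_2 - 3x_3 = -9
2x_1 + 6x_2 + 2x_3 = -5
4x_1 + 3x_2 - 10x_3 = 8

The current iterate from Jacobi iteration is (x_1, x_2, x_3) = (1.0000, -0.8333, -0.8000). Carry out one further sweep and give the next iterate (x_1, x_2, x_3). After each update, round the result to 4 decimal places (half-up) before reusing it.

(0.9889, -0.9000, -0.6500)

One sweep:
  x_1 = (-9 - (3)·-0.8333 - (-3)·-0.8000) / (-9) = 0.9889
  x_2 = (-5 - (2)·1.0000 - (2)·-0.8000) / (6) = -0.9000
  x_3 = (8 - (4)·1.0000 - (3)·-0.8333) / (-10) = -0.6500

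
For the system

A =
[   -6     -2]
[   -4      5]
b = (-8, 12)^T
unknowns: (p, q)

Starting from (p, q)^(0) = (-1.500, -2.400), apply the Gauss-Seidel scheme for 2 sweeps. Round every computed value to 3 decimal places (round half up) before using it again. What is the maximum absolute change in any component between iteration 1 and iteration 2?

Iteration 1:
  p = (-8 - (-2)·-2.400) / (-6) = 2.133
  q = (12 - (-4)·2.133) / (5) = 4.106
Iteration 2:
  p = (-8 - (-2)·4.106) / (-6) = -0.035
  q = (12 - (-4)·-0.035) / (5) = 2.372
Change: (-2.168, -1.734) → max |·| = 2.168

2.168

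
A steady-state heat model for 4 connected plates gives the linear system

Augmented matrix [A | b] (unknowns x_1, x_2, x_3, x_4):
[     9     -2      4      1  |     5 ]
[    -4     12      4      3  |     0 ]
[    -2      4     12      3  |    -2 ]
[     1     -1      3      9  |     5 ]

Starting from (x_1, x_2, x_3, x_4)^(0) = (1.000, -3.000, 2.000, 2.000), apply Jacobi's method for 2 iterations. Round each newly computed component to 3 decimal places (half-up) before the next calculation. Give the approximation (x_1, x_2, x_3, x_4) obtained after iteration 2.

Iteration 1:
  x_1 = (5 - (-2)·-3.000 - (4)·2.000 - (1)·2.000) / (9) = -1.222
  x_2 = (0 - (-4)·1.000 - (4)·2.000 - (3)·2.000) / (12) = -0.833
  x_3 = (-2 - (-2)·1.000 - (4)·-3.000 - (3)·2.000) / (12) = 0.500
  x_4 = (5 - (1)·1.000 - (-1)·-3.000 - (3)·2.000) / (9) = -0.556
Iteration 2:
  x_1 = (5 - (-2)·-0.833 - (4)·0.500 - (1)·-0.556) / (9) = 0.210
  x_2 = (0 - (-4)·-1.222 - (4)·0.500 - (3)·-0.556) / (12) = -0.435
  x_3 = (-2 - (-2)·-1.222 - (4)·-0.833 - (3)·-0.556) / (12) = 0.046
  x_4 = (5 - (1)·-1.222 - (-1)·-0.833 - (3)·0.500) / (9) = 0.432

(0.210, -0.435, 0.046, 0.432)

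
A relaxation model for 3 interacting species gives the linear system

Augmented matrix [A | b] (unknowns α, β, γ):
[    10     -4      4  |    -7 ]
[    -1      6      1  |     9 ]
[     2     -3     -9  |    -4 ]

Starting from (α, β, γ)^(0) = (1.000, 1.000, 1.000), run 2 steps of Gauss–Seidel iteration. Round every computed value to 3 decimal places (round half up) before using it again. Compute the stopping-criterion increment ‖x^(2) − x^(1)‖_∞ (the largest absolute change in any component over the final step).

0.534

Iteration 1:
  α = (-7 - (-4)·1.000 - (4)·1.000) / (10) = -0.700
  β = (9 - (-1)·-0.700 - (1)·1.000) / (6) = 1.217
  γ = (-4 - (2)·-0.700 - (-3)·1.217) / (-9) = -0.117
Iteration 2:
  α = (-7 - (-4)·1.217 - (4)·-0.117) / (10) = -0.166
  β = (9 - (-1)·-0.166 - (1)·-0.117) / (6) = 1.492
  γ = (-4 - (2)·-0.166 - (-3)·1.492) / (-9) = -0.090
Change: (0.534, 0.275, 0.027) → max |·| = 0.534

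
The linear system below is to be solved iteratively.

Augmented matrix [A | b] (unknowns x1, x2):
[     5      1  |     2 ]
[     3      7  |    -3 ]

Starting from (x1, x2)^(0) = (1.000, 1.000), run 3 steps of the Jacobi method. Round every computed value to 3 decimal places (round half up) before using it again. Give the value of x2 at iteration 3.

Iteration 1:
  x1 = (2 - (1)·1.000) / (5) = 0.200
  x2 = (-3 - (3)·1.000) / (7) = -0.857
Iteration 2:
  x1 = (2 - (1)·-0.857) / (5) = 0.571
  x2 = (-3 - (3)·0.200) / (7) = -0.514
Iteration 3:
  x1 = (2 - (1)·-0.514) / (5) = 0.503
  x2 = (-3 - (3)·0.571) / (7) = -0.673

-0.673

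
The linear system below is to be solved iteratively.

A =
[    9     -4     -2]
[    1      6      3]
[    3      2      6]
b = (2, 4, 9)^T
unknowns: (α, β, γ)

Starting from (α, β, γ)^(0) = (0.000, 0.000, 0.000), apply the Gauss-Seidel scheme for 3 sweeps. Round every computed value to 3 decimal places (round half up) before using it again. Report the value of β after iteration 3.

Iteration 1:
  α = (2 - (-4)·0.000 - (-2)·0.000) / (9) = 0.222
  β = (4 - (1)·0.222 - (3)·0.000) / (6) = 0.630
  γ = (9 - (3)·0.222 - (2)·0.630) / (6) = 1.179
Iteration 2:
  α = (2 - (-4)·0.630 - (-2)·1.179) / (9) = 0.764
  β = (4 - (1)·0.764 - (3)·1.179) / (6) = -0.050
  γ = (9 - (3)·0.764 - (2)·-0.050) / (6) = 1.135
Iteration 3:
  α = (2 - (-4)·-0.050 - (-2)·1.135) / (9) = 0.452
  β = (4 - (1)·0.452 - (3)·1.135) / (6) = 0.024
  γ = (9 - (3)·0.452 - (2)·0.024) / (6) = 1.266

0.024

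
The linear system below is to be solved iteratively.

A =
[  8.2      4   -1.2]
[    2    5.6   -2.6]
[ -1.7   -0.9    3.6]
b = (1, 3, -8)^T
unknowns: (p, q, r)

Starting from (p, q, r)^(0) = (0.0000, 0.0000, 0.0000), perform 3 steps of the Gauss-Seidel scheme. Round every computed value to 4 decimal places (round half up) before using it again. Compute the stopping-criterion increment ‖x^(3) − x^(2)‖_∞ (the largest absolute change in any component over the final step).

Iteration 1:
  p = (1 - (4)·0.0000 - (-1.2)·0.0000) / (8.2) = 0.1220
  q = (3 - (2)·0.1220 - (-2.6)·0.0000) / (5.6) = 0.4921
  r = (-8 - (-1.7)·0.1220 - (-0.9)·0.4921) / (3.6) = -2.0416
Iteration 2:
  p = (1 - (4)·0.4921 - (-1.2)·-2.0416) / (8.2) = -0.4169
  q = (3 - (2)·-0.4169 - (-2.6)·-2.0416) / (5.6) = -0.2633
  r = (-8 - (-1.7)·-0.4169 - (-0.9)·-0.2633) / (3.6) = -2.4849
Iteration 3:
  p = (1 - (4)·-0.2633 - (-1.2)·-2.4849) / (8.2) = -0.1133
  q = (3 - (2)·-0.1133 - (-2.6)·-2.4849) / (5.6) = -0.5775
  r = (-8 - (-1.7)·-0.1133 - (-0.9)·-0.5775) / (3.6) = -2.4201
Change: (0.3036, -0.3142, 0.0648) → max |·| = 0.3142

0.3142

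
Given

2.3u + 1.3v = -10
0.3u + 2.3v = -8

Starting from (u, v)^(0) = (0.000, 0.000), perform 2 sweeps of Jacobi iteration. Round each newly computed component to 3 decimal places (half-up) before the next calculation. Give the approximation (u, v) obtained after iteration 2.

(-2.382, -2.911)

Iteration 1:
  u = (-10 - (1.3)·0.000) / (2.3) = -4.348
  v = (-8 - (0.3)·0.000) / (2.3) = -3.478
Iteration 2:
  u = (-10 - (1.3)·-3.478) / (2.3) = -2.382
  v = (-8 - (0.3)·-4.348) / (2.3) = -2.911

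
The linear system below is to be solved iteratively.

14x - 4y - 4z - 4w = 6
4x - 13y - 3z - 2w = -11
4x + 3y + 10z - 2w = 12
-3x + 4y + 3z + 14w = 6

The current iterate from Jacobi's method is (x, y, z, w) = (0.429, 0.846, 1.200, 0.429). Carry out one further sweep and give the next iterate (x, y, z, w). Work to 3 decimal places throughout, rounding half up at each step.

One sweep:
  x = (6 - (-4)·0.846 - (-4)·1.200 - (-4)·0.429) / (14) = 1.136
  y = (-11 - (4)·0.429 - (-3)·1.200 - (-2)·0.429) / (-13) = 0.635
  z = (12 - (4)·0.429 - (3)·0.846 - (-2)·0.429) / (10) = 0.860
  w = (6 - (-3)·0.429 - (4)·0.846 - (3)·1.200) / (14) = 0.022

(1.136, 0.635, 0.860, 0.022)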